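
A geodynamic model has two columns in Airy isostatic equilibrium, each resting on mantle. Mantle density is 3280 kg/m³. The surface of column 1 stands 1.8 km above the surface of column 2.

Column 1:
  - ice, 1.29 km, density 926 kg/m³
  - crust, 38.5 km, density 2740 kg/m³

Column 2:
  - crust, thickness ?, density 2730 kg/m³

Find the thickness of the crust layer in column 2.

32.6 km

Take the compensation level at the base of the deeper column (depth z_c below the surface of column 1) and equate Σ ρ_i t_i down to z_c; mantle fills any gap and the z_c terms cancel.
Column 1: 1.29×926 + 38.5×2740 + (z_c − 39.79)×3280
Column 2: 1.8×0 + x×2730 + (z_c − 1.8 − 0 − x)×3280
The z_c×3280 term appears on both sides and cancels. Collect the known terms of each column as K = Σ(ρt)_known − 3280 × (depth of known layers): K_1 = 106684.54 − 3280×39.79 = −23826.66; K_2 = 0 − 3280×(1.8 + 0) = −5904.
Balance: K_1 = K_2 − x×(3280 − 2730), so x = (K_2 − K_1)/(3280 − 2730) = 17922.7/550 = 32.6 km.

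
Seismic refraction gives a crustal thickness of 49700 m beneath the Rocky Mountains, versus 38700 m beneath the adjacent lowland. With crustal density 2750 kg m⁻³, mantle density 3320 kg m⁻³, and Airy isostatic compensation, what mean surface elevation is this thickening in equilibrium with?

Excess crust Δ = 49700 m − 38700 m = 11000 m, split between elevation h and root r with h + r = Δ.
Airy balance ρ_c h = (ρ_m − ρ_c) r gives r = h ρ_c/(ρ_m − ρ_c), so h (1 + ρ_c/(ρ_m − ρ_c)) = Δ, i.e. h = Δ (ρ_m − ρ_c)/ρ_m.
h = 11000 m × 570/3320 = 1890 m.

1890 m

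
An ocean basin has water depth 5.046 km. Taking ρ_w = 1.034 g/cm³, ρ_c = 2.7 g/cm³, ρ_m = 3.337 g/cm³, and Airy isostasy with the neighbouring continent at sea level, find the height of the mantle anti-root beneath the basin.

13.2 km

Equating mass per unit area of the two columns: replacing crust with seawater at the top is compensated by replacing crust with mantle at the base: d (ρ_c − ρ_w) = a (ρ_m − ρ_c).
a = d (ρ_c − ρ_w)/(ρ_m − ρ_c) = 5.046 km × 1.666/0.637 = 13.2 km.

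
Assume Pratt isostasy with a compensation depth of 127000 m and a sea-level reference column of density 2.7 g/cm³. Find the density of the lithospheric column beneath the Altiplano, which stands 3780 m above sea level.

Pratt balance: ρ_ref D = ρ (D + h).
ρ = ρ_ref D/(D + h) = 2.7 × 127000 m/(127000 m + 3780 m) = 2.62 g/cm³.

2.62 g/cm³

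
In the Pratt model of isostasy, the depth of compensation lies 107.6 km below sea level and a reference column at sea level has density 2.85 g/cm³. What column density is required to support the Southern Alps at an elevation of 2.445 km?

Pratt balance: ρ_ref D = ρ (D + h).
ρ = ρ_ref D/(D + h) = 2.85 × 107.6 km/(107.6 km + 2.445 km) = 2.79 g/cm³.

2.79 g/cm³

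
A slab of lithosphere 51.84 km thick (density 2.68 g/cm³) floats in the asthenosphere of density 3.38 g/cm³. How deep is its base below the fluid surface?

41.1 km

Draft d = t ρ_obj/ρ_fluid = 51.84 km × 2.68/3.38 = 41.1 km.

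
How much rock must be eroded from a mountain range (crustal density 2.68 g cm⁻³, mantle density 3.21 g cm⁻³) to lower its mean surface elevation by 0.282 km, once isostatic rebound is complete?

1.71 km

Net drop Δ = e − u = e − e ρ_c/ρ_m = e (ρ_m − ρ_c)/ρ_m.
e = Δ ρ_m/(ρ_m − ρ_c) = 0.282 km × 3.21/0.53 = 1.71 km.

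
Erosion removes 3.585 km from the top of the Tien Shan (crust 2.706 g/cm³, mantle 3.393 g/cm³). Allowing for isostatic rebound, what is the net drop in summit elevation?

Rebound u = e ρ_c/ρ_m = 3.585 km × 2.706/3.393 = 2.859 km.
Net surface drop = e − u = 3.585 km − 2.859 km = e (ρ_m − ρ_c)/ρ_m = 0.726 km.

0.726 km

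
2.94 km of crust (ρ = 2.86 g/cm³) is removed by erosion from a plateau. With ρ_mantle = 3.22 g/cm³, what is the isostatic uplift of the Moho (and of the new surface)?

2.61 km

Unloading: uplift u = e ρ_c/ρ_m = 2.94 km × 2.86/3.22 = 2.61 km.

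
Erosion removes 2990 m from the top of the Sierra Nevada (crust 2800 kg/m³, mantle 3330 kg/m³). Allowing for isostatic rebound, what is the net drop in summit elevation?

476 m

Rebound u = e ρ_c/ρ_m = 2990 m × 2800/3330 = 2514 m.
Net surface drop = e − u = 2990 m − 2514 m = e (ρ_m − ρ_c)/ρ_m = 476 m.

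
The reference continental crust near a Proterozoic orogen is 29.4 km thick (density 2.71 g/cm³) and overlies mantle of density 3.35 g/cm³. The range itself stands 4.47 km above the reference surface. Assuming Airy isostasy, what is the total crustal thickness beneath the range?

52.8 km

Root depth r = h ρ_c / (ρ_m − ρ_c) = 4.47 km × 2.71 / 0.64 = 18.93 km.
Total thickness = T + h + r = 29.4 km + 4.47 km + 18.93 km = 52.8 km.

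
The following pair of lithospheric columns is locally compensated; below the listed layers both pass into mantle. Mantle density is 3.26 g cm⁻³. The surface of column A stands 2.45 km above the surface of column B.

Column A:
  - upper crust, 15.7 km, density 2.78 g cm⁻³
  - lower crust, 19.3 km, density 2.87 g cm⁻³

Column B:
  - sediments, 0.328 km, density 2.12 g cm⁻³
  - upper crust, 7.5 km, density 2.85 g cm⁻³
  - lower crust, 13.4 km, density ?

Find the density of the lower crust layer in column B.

2.99 g cm⁻³

Take the compensation level at the base of the deeper column (depth z_c below the surface of column A) and equate Σ ρ_i t_i down to z_c; mantle fills any gap and the z_c terms cancel.
Column A: 15.7×2.78 + 19.3×2.87 + (z_c − 35)×3.26
Column B: 2.45×0 + 0.328×2.12 + 7.5×2.85 + 13.4×ρ + (z_c − 2.45 − 21.228)×3.26
The z_c×3.26 term appears on both sides and cancels. Collect the known terms of each column as K = Σ(ρt)_known − 3.26 × (depth of known layers): K_A = 99.037 − 3.26×35 = −15.063; K_B = 22.07036 − 3.26×(2.45 + 21.228) = −55.11992.
Balance: K_A = K_B + 13.4×ρ, so ρ = (K_A − K_B)/13.4 = 40.0569/13.4 = 2.99 g cm⁻³.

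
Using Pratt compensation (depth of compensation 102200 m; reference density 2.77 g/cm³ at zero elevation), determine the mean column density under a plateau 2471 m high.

2.7 g/cm³

Pratt balance: ρ_ref D = ρ (D + h).
ρ = ρ_ref D/(D + h) = 2.77 × 102200 m/(102200 m + 2471 m) = 2.7 g/cm³.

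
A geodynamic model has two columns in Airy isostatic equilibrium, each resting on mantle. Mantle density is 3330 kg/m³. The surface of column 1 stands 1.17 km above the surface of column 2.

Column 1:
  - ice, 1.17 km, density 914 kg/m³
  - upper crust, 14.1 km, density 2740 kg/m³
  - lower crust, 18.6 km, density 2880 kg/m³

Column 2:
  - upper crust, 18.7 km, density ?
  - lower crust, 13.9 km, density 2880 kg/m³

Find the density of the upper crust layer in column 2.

2830 kg/m³

Take the compensation level at the base of the deeper column (depth z_c below the surface of column 1) and equate Σ ρ_i t_i down to z_c; mantle fills any gap and the z_c terms cancel.
Column 1: 1.17×914 + 14.1×2740 + 18.6×2880 + (z_c − 33.87)×3330
Column 2: 1.17×0 + 18.7×ρ + 13.9×2880 + (z_c − 1.17 − 32.6)×3330
The z_c×3330 term appears on both sides and cancels. Collect the known terms of each column as K = Σ(ρt)_known − 3330 × (depth of known layers): K_1 = 93271.38 − 3330×33.87 = −19515.72; K_2 = 40032 − 3330×(1.17 + 32.6) = −72422.1.
Balance: K_1 = K_2 + 18.7×ρ, so ρ = (K_1 − K_2)/18.7 = 52906.4/18.7 = 2830 kg/m³.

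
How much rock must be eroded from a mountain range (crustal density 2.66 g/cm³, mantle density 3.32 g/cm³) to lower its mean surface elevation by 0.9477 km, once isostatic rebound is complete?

Net drop Δ = e − u = e − e ρ_c/ρ_m = e (ρ_m − ρ_c)/ρ_m.
e = Δ ρ_m/(ρ_m − ρ_c) = 0.9477 km × 3.32/0.66 = 4.77 km.

4.77 km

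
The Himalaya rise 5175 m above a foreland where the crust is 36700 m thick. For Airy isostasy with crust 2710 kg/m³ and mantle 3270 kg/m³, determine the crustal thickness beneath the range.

Root depth r = h ρ_c / (ρ_m − ρ_c) = 5175 m × 2710 / 560 = 25040 m.
Total thickness = T + h + r = 36700 m + 5175 m + 25040 m = 66900 m.

66900 m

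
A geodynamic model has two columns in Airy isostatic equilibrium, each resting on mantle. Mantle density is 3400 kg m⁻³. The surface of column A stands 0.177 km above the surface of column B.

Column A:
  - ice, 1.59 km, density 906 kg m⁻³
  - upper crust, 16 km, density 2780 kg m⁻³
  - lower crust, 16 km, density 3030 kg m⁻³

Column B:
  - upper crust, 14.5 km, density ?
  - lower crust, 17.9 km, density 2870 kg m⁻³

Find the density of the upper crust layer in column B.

Take the compensation level at the base of the deeper column (depth z_c below the surface of column A) and equate Σ ρ_i t_i down to z_c; mantle fills any gap and the z_c terms cancel.
Column A: 1.59×906 + 16×2780 + 16×3030 + (z_c − 33.59)×3400
Column B: 0.177×0 + 14.5×ρ + 17.9×2870 + (z_c − 0.177 − 32.4)×3400
The z_c×3400 term appears on both sides and cancels. Collect the known terms of each column as K = Σ(ρt)_known − 3400 × (depth of known layers): K_A = 94400.54 − 3400×33.59 = −19805.46; K_B = 51373 − 3400×(0.177 + 32.4) = −59388.8.
Balance: K_A = K_B + 14.5×ρ, so ρ = (K_A − K_B)/14.5 = 39583.3/14.5 = 2730 kg m⁻³.

2730 kg m⁻³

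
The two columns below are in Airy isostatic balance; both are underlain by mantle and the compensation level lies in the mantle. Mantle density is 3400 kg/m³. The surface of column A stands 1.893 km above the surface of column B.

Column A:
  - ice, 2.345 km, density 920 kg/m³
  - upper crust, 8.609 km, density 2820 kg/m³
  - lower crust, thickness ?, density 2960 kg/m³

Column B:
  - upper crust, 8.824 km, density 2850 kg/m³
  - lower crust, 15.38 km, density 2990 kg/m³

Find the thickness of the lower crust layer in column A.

15.4 km

Take the compensation level at the base of the deeper column (depth z_c below the surface of column A) and equate Σ ρ_i t_i down to z_c; mantle fills any gap and the z_c terms cancel.
Column A: 2.345×920 + 8.609×2820 + x×2960 + (z_c − 10.954 − x)×3400
Column B: 1.893×0 + 8.824×2850 + 15.38×2990 + (z_c − 1.893 − 24.204)×3400
The z_c×3400 term appears on both sides and cancels. Collect the known terms of each column as K = Σ(ρt)_known − 3400 × (depth of known layers): K_A = 26434.78 − 3400×10.954 = −10808.82; K_B = 71134.6 − 3400×(1.893 + 24.204) = −17595.2.
Balance: K_A − x×(3400 − 2960) = K_B, so x = (K_A − K_B)/(3400 − 2960) = 6786.38/440 = 15.4 km.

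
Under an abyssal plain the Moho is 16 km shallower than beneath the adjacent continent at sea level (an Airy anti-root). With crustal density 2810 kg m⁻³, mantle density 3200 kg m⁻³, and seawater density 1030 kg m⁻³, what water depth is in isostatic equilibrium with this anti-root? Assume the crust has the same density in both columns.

3.51 km

Replacing a thickness d of crust by seawater at the top must be balanced by replacing crust with mantle at the base: d (ρ_c − ρ_w) = a (ρ_m − ρ_c).
d = a (ρ_m − ρ_c)/(ρ_c − ρ_w) = 16 km × 390/1780 = 3.51 km.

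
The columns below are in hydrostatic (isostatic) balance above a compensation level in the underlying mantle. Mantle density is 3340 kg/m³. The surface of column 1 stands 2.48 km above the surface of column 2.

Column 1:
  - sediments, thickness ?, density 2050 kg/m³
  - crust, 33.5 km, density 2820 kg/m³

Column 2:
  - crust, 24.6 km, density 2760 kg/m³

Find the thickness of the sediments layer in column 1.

3.98 km

Take the compensation level at the base of the deeper column (depth z_c below the surface of column 1) and equate Σ ρ_i t_i down to z_c; mantle fills any gap and the z_c terms cancel.
Column 1: x×2050 + 33.5×2820 + (z_c − 33.5 − x)×3340
Column 2: 2.48×0 + 24.6×2760 + (z_c − 2.48 − 24.6)×3340
The z_c×3340 term appears on both sides and cancels. Collect the known terms of each column as K = Σ(ρt)_known − 3340 × (depth of known layers): K_1 = 94470 − 3340×33.5 = −17420; K_2 = 67896 − 3340×(2.48 + 24.6) = −22551.2.
Balance: K_1 − x×(3340 − 2050) = K_2, so x = (K_1 − K_2)/(3340 − 2050) = 5131.2/1290 = 3.98 km.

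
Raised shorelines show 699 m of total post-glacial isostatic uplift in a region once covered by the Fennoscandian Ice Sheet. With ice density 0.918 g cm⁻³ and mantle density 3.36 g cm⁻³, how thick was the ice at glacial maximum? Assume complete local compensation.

u = t ρ_ice/ρ_m → t = u ρ_m/ρ_ice = 699 m × 3.36/0.918 = 2560 m.

2560 m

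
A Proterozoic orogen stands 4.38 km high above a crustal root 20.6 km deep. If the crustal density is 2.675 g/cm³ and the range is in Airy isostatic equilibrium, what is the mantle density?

Airy balance: ρ_c h = (ρ_m − ρ_c) r → ρ_m = ρ_c (1 + h/r).
ρ_m = 2.675 × (1 + 4.38 km/20.6 km) = 3.24 g/cm³.

3.24 g/cm³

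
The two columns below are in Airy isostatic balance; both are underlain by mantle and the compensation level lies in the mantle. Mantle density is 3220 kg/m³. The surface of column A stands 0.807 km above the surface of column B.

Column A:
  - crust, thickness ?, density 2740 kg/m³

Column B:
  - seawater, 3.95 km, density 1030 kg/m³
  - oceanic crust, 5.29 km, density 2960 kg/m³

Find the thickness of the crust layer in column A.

26.3 km

Take the compensation level at the base of the deeper column (depth z_c below the surface of column A) and equate Σ ρ_i t_i down to z_c; mantle fills any gap and the z_c terms cancel.
Column A: x×2740 + (z_c − 0 − x)×3220
Column B: 0.807×0 + 3.95×1030 + 5.29×2960 + (z_c − 0.807 − 9.24)×3220
The z_c×3220 term appears on both sides and cancels. Collect the known terms of each column as K = Σ(ρt)_known − 3220 × (depth of known layers): K_A = 0 − 3220×0 = 0; K_B = 19726.9 − 3220×(0.807 + 9.24) = −12624.44.
Balance: K_A − x×(3220 − 2740) = K_B, so x = (K_A − K_B)/(3220 − 2740) = 12624.4/480 = 26.3 km.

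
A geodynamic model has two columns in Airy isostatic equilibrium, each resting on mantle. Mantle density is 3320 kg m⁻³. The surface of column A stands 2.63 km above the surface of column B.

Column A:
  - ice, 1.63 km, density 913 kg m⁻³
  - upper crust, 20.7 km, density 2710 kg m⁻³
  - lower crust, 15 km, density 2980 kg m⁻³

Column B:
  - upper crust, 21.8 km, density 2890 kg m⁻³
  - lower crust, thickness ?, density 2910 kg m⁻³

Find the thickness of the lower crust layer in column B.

8.65 km

Take the compensation level at the base of the deeper column (depth z_c below the surface of column A) and equate Σ ρ_i t_i down to z_c; mantle fills any gap and the z_c terms cancel.
Column A: 1.63×913 + 20.7×2710 + 15×2980 + (z_c − 37.33)×3320
Column B: 2.63×0 + 21.8×2890 + x×2910 + (z_c − 2.63 − 21.8 − x)×3320
The z_c×3320 term appears on both sides and cancels. Collect the known terms of each column as K = Σ(ρt)_known − 3320 × (depth of known layers): K_A = 102285.19 − 3320×37.33 = −21650.41; K_B = 63002 − 3320×(2.63 + 21.8) = −18105.6.
Balance: K_A = K_B − x×(3320 − 2910), so x = (K_B − K_A)/(3320 − 2910) = 3544.81/410 = 8.65 km.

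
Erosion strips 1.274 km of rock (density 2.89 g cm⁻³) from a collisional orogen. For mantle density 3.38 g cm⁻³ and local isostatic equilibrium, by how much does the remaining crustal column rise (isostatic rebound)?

Unloading: uplift u = e ρ_c/ρ_m = 1.274 km × 2.89/3.38 = 1.09 km.

1.09 km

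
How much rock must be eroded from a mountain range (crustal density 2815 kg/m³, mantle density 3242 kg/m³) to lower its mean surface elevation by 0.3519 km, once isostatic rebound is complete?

Net drop Δ = e − u = e − e ρ_c/ρ_m = e (ρ_m − ρ_c)/ρ_m.
e = Δ ρ_m/(ρ_m − ρ_c) = 0.3519 km × 3242/427 = 2.67 km.

2.67 km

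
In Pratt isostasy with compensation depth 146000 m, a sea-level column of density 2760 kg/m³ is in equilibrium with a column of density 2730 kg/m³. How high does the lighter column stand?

ρ_ref D = ρ (D + h) → h = D (ρ_ref − ρ)/ρ.
h = 146000 m × (2760 − 2730)/2730 = 1600 m.

1600 m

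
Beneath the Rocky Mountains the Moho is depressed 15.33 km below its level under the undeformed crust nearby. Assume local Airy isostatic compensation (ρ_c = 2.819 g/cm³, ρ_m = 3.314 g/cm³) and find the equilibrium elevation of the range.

In Airy isostatic equilibrium: ρ_c h = (ρ_m − ρ_c) r.
h = r (ρ_m − ρ_c) / ρ_c = 15.33 km × (3.314 − 2.819) / 2.819 = 2.69 km.

2.69 km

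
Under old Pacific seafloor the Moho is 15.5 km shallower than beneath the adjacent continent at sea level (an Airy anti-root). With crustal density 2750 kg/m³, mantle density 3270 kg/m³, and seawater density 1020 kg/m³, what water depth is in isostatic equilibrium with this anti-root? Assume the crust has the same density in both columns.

4.66 km

Replacing a thickness d of crust by seawater at the top must be balanced by replacing crust with mantle at the base: d (ρ_c − ρ_w) = a (ρ_m − ρ_c).
d = a (ρ_m − ρ_c)/(ρ_c − ρ_w) = 15.5 km × 520/1730 = 4.66 km.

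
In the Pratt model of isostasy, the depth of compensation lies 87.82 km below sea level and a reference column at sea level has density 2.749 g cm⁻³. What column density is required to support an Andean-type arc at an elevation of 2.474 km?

Pratt balance: ρ_ref D = ρ (D + h).
ρ = ρ_ref D/(D + h) = 2.749 × 87.82 km/(87.82 km + 2.474 km) = 2.67 g cm⁻³.

2.67 g cm⁻³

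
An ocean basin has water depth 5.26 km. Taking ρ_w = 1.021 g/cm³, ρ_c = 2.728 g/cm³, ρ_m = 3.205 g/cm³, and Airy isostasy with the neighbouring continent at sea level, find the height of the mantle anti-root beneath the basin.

18.8 km

For local isostatic compensation: replacing crust with seawater at the top is compensated by replacing crust with mantle at the base: d (ρ_c − ρ_w) = a (ρ_m − ρ_c).
a = d (ρ_c − ρ_w)/(ρ_m − ρ_c) = 5.26 km × 1.707/0.477 = 18.8 km.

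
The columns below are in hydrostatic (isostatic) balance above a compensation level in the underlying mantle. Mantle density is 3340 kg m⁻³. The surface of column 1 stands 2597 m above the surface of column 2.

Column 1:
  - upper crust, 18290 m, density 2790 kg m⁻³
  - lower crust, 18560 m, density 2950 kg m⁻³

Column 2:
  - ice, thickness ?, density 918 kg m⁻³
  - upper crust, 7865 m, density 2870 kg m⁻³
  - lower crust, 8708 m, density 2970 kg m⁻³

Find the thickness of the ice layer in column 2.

704 m

Take the compensation level at the base of the deeper column (depth z_c below the surface of column 1) and equate Σ ρ_i t_i down to z_c; mantle fills any gap and the z_c terms cancel.
Column 1: 18290×2790 + 18560×2950 + (z_c − 36850)×3340
Column 2: 2597×0 + x×918 + 7865×2870 + 8708×2970 + (z_c − 2597 − 16573 − x)×3340
The z_c×3340 term appears on both sides and cancels. Collect the known terms of each column as K = Σ(ρt)_known − 3340 × (depth of known layers): K_1 = 105781100 − 3340×36850 = −17297900; K_2 = 48435310 − 3340×(2597 + 16573) = −15592490.
Balance: K_1 = K_2 − x×(3340 − 918), so x = (K_2 − K_1)/(3340 − 918) = 1705410/2422 = 704 m.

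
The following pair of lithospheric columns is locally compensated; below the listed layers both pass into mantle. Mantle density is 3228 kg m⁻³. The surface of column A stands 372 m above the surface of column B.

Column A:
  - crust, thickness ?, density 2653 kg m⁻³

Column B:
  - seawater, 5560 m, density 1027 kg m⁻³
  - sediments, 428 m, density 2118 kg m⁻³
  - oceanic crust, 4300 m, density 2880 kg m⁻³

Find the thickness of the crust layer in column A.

Take the compensation level at the base of the deeper column (depth z_c below the surface of column A) and equate Σ ρ_i t_i down to z_c; mantle fills any gap and the z_c terms cancel.
Column A: x×2653 + (z_c − 0 − x)×3228
Column B: 372×0 + 5560×1027 + 428×2118 + 4300×2880 + (z_c − 372 − 10288)×3228
The z_c×3228 term appears on both sides and cancels. Collect the known terms of each column as K = Σ(ρt)_known − 3228 × (depth of known layers): K_A = 0 − 3228×0 = 0; K_B = 19000624 − 3228×(372 + 10288) = −15409856.
Balance: K_A − x×(3228 − 2653) = K_B, so x = (K_A − K_B)/(3228 − 2653) = 15409900/575 = 26800 m.

26800 m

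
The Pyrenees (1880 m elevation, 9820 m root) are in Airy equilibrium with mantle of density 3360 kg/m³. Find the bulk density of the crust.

2820 kg/m³

ρ_c h = (ρ_m − ρ_c) r → ρ_c (h + r) = ρ_m r → ρ_c = ρ_m r / (h + r).
ρ_c = 3360 × 9820 m / (1880 m + 9820 m) = 2820 kg/m³.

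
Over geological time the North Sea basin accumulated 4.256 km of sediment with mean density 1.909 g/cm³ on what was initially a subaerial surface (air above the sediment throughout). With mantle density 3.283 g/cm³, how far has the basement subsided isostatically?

Subaerial load: s = t ρ_sed / ρ_m = 4.256 km × 1.909/3.283 = 2.47 km.

2.47 km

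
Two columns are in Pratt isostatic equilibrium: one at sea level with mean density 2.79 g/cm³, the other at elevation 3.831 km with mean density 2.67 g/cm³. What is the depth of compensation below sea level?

ρ_ref D = ρ (D + h) → D (ρ_ref − ρ) = ρ h.
D = ρ h/(ρ_ref − ρ) = 2.67 × 3.831 km/(2.79 − 2.67) = 85.2 km.

85.2 km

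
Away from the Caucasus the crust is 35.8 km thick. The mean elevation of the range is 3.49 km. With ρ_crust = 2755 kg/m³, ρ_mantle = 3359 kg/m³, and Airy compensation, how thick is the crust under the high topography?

Root depth r = h ρ_c / (ρ_m − ρ_c) = 3.49 km × 2755 / 604 = 15.92 km.
Total thickness = T + h + r = 35.8 km + 3.49 km + 15.92 km = 55.2 km.

55.2 km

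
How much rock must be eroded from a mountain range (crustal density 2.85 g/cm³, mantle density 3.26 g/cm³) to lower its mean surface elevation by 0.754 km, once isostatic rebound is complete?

6 km

Net drop Δ = e − u = e − e ρ_c/ρ_m = e (ρ_m − ρ_c)/ρ_m.
e = Δ ρ_m/(ρ_m − ρ_c) = 0.754 km × 3.26/0.41 = 6 km.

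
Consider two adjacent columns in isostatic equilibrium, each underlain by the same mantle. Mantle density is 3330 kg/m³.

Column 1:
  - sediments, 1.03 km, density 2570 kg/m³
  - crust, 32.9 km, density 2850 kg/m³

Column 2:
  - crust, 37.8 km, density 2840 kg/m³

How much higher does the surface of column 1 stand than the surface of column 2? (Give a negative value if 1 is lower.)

−0.585 km

For any compensation level in the mantle, the mantle terms cancel and isostasy reduces to e = (Σt_1 − Σt_2) − (Σ(ρt)_1 − Σ(ρt)_2) / ρ_m.
Σt_1 = 33.93 km; Σt_2 = 37.8 km; Σ(ρt)_1 = 96412.1; Σ(ρt)_2 = 107352 (in km·kg/m³).
e = (33.93 − 37.8) − (96412.1 − 107352) / 3330 = −0.585 km.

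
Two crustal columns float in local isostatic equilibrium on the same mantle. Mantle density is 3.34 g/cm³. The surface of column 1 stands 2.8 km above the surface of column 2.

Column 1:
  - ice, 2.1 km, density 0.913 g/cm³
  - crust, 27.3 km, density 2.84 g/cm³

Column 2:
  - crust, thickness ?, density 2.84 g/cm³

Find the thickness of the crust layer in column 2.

18.8 km

Take the compensation level at the base of the deeper column (depth z_c below the surface of column 1) and equate Σ ρ_i t_i down to z_c; mantle fills any gap and the z_c terms cancel.
Column 1: 2.1×0.913 + 27.3×2.84 + (z_c − 29.4)×3.34
Column 2: 2.8×0 + x×2.84 + (z_c − 2.8 − 0 − x)×3.34
The z_c×3.34 term appears on both sides and cancels. Collect the known terms of each column as K = Σ(ρt)_known − 3.34 × (depth of known layers): K_1 = 79.4493 − 3.34×29.4 = −18.7467; K_2 = 0 − 3.34×(2.8 + 0) = −9.352.
Balance: K_1 = K_2 − x×(3.34 − 2.84), so x = (K_2 − K_1)/(3.34 − 2.84) = 9.3947/0.5 = 18.8 km.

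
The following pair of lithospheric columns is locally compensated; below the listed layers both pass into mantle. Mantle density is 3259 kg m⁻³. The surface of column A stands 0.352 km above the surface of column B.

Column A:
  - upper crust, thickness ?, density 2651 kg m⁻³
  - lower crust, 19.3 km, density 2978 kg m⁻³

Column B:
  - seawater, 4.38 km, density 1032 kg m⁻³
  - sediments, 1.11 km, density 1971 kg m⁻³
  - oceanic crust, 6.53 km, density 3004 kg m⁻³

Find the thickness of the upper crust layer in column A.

14.1 km

Take the compensation level at the base of the deeper column (depth z_c below the surface of column A) and equate Σ ρ_i t_i down to z_c; mantle fills any gap and the z_c terms cancel.
Column A: x×2651 + 19.3×2978 + (z_c − 19.3 − x)×3259
Column B: 0.352×0 + 4.38×1032 + 1.11×1971 + 6.53×3004 + (z_c − 0.352 − 12.02)×3259
The z_c×3259 term appears on both sides and cancels. Collect the known terms of each column as K = Σ(ρt)_known − 3259 × (depth of known layers): K_A = 57475.4 − 3259×19.3 = −5423.3; K_B = 26324.09 − 3259×(0.352 + 12.02) = −13996.258.
Balance: K_A − x×(3259 − 2651) = K_B, so x = (K_A − K_B)/(3259 − 2651) = 8572.96/608 = 14.1 km.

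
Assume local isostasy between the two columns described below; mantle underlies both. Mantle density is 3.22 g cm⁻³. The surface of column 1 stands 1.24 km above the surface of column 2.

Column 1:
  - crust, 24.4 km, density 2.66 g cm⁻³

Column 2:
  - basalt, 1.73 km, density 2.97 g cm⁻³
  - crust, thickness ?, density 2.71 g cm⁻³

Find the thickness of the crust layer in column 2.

18.1 km

Take the compensation level at the base of the deeper column (depth z_c below the surface of column 1) and equate Σ ρ_i t_i down to z_c; mantle fills any gap and the z_c terms cancel.
Column 1: 24.4×2.66 + (z_c − 24.4)×3.22
Column 2: 1.24×0 + 1.73×2.97 + x×2.71 + (z_c − 1.24 − 1.73 − x)×3.22
The z_c×3.22 term appears on both sides and cancels. Collect the known terms of each column as K = Σ(ρt)_known − 3.22 × (depth of known layers): K_1 = 64.904 − 3.22×24.4 = −13.664; K_2 = 5.1381 − 3.22×(1.24 + 1.73) = −4.4253.
Balance: K_1 = K_2 − x×(3.22 − 2.71), so x = (K_2 − K_1)/(3.22 − 2.71) = 9.2387/0.51 = 18.1 km.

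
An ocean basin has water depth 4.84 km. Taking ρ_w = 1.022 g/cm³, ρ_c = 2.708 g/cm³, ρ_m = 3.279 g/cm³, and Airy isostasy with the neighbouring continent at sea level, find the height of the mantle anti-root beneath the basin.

For local isostatic compensation: replacing crust with seawater at the top is compensated by replacing crust with mantle at the base: d (ρ_c − ρ_w) = a (ρ_m − ρ_c).
a = d (ρ_c − ρ_w)/(ρ_m − ρ_c) = 4.84 km × 1.686/0.571 = 14.3 km.

14.3 km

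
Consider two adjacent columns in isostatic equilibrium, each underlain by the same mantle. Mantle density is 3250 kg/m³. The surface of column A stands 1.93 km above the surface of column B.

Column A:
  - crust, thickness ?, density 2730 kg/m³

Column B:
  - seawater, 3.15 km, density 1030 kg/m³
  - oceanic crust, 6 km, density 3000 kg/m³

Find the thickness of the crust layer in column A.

28.4 km

Take the compensation level at the base of the deeper column (depth z_c below the surface of column A) and equate Σ ρ_i t_i down to z_c; mantle fills any gap and the z_c terms cancel.
Column A: x×2730 + (z_c − 0 − x)×3250
Column B: 1.93×0 + 3.15×1030 + 6×3000 + (z_c − 1.93 − 9.15)×3250
The z_c×3250 term appears on both sides and cancels. Collect the known terms of each column as K = Σ(ρt)_known − 3250 × (depth of known layers): K_A = 0 − 3250×0 = 0; K_B = 21244.5 − 3250×(1.93 + 9.15) = −14765.5.
Balance: K_A − x×(3250 − 2730) = K_B, so x = (K_A − K_B)/(3250 − 2730) = 14765.5/520 = 28.4 km.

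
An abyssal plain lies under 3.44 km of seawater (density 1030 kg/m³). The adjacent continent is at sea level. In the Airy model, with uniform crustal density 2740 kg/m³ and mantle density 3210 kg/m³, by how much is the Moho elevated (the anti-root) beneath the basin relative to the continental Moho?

12.5 km

Balancing pressure at the compensation depth: replacing crust with seawater at the top is compensated by replacing crust with mantle at the base: d (ρ_c − ρ_w) = a (ρ_m − ρ_c).
a = d (ρ_c − ρ_w)/(ρ_m − ρ_c) = 3.44 km × 1710/470 = 12.5 km.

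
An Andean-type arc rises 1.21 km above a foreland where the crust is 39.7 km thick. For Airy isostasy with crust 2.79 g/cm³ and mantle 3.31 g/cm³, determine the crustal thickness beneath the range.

47.4 km

Root depth r = h ρ_c / (ρ_m − ρ_c) = 1.21 km × 2.79 / 0.52 = 6.492 km.
Total thickness = T + h + r = 39.7 km + 1.21 km + 6.492 km = 47.4 km.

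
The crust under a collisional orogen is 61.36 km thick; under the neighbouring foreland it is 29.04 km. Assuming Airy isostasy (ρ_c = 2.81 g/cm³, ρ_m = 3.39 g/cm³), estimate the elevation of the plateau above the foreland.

5.53 km

Excess crust Δ = 61.36 km − 29.04 km = 32.32 km, split between elevation h and root r with h + r = Δ.
Airy balance ρ_c h = (ρ_m − ρ_c) r gives r = h ρ_c/(ρ_m − ρ_c), so h (1 + ρ_c/(ρ_m − ρ_c)) = Δ, i.e. h = Δ (ρ_m − ρ_c)/ρ_m.
h = 32.32 km × 0.58/3.39 = 5.53 km.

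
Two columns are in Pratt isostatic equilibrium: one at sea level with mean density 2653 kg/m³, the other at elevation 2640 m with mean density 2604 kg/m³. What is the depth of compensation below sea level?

ρ_ref D = ρ (D + h) → D (ρ_ref − ρ) = ρ h.
D = ρ h/(ρ_ref − ρ) = 2604 × 2640 m/(2653 − 2604) = 140000 m.

140000 m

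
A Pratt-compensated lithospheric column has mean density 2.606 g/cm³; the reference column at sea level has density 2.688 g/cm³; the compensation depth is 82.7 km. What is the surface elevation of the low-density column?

ρ_ref D = ρ (D + h) → h = D (ρ_ref − ρ)/ρ.
h = 82.7 km × (2.688 − 2.606)/2.606 = 2.6 km.

2.6 km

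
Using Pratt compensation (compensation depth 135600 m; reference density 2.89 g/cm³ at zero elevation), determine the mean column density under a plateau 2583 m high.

2.84 g/cm³

Pratt balance: ρ_ref D = ρ (D + h).
ρ = ρ_ref D/(D + h) = 2.89 × 135600 m/(135600 m + 2583 m) = 2.84 g/cm³.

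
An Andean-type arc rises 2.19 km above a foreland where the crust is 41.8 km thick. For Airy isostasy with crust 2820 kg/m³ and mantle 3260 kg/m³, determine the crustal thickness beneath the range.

Root depth r = h ρ_c / (ρ_m − ρ_c) = 2.19 km × 2820 / 440 = 14.04 km.
Total thickness = T + h + r = 41.8 km + 2.19 km + 14.04 km = 58 km.

58 km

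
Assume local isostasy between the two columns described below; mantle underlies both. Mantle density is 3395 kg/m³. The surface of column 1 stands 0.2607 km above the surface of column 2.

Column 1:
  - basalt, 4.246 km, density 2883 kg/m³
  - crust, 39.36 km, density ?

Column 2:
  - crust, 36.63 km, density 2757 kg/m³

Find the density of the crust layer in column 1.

Take the compensation level at the base of the deeper column (depth z_c below the surface of column 1) and equate Σ ρ_i t_i down to z_c; mantle fills any gap and the z_c terms cancel.
Column 1: 4.246×2883 + 39.36×ρ + (z_c − 43.606)×3395
Column 2: 0.2607×0 + 36.63×2757 + (z_c − 0.2607 − 36.63)×3395
The z_c×3395 term appears on both sides and cancels. Collect the known terms of each column as K = Σ(ρt)_known − 3395 × (depth of known layers): K_1 = 12241.218 − 3395×43.606 = −135801.152; K_2 = 100988.91 − 3395×(0.2607 + 36.63) = −24255.0165.
Balance: K_1 + 39.36×ρ = K_2, so ρ = (K_2 − K_1)/39.36 = 111546/39.36 = 2830 kg/m³.

2830 kg/m³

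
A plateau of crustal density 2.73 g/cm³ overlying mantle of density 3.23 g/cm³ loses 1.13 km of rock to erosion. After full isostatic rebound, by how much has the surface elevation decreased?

0.175 km

Rebound u = e ρ_c/ρ_m = 1.13 km × 2.73/3.23 = 0.9551 km.
Net surface drop = e − u = 1.13 km − 0.9551 km = e (ρ_m − ρ_c)/ρ_m = 0.175 km.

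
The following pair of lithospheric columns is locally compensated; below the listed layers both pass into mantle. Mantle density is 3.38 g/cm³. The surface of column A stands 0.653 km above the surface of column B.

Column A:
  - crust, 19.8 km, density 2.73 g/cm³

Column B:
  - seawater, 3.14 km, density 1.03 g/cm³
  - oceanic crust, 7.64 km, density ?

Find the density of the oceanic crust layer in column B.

Take the compensation level at the base of the deeper column (depth z_c below the surface of column A) and equate Σ ρ_i t_i down to z_c; mantle fills any gap and the z_c terms cancel.
Column A: 19.8×2.73 + (z_c − 19.8)×3.38
Column B: 0.653×0 + 3.14×1.03 + 7.64×ρ + (z_c − 0.653 − 10.78)×3.38
The z_c×3.38 term appears on both sides and cancels. Collect the known terms of each column as K = Σ(ρt)_known − 3.38 × (depth of known layers): K_A = 54.054 − 3.38×19.8 = −12.87; K_B = 3.2342 − 3.38×(0.653 + 10.78) = −35.40934.
Balance: K_A = K_B + 7.64×ρ, so ρ = (K_A − K_B)/7.64 = 22.5393/7.64 = 2.95 g/cm³.

2.95 g/cm³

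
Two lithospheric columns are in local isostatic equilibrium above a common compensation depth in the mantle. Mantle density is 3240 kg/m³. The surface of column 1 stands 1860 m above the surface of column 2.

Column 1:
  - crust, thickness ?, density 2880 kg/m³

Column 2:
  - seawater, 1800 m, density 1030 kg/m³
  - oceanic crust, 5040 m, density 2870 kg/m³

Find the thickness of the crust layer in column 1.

33000 m

Take the compensation level at the base of the deeper column (depth z_c below the surface of column 1) and equate Σ ρ_i t_i down to z_c; mantle fills any gap and the z_c terms cancel.
Column 1: x×2880 + (z_c − 0 − x)×3240
Column 2: 1860×0 + 1800×1030 + 5040×2870 + (z_c − 1860 − 6840)×3240
The z_c×3240 term appears on both sides and cancels. Collect the known terms of each column as K = Σ(ρt)_known − 3240 × (depth of known layers): K_1 = 0 − 3240×0 = 0; K_2 = 16318800 − 3240×(1860 + 6840) = −11869200.
Balance: K_1 − x×(3240 − 2880) = K_2, so x = (K_1 − K_2)/(3240 − 2880) = 11869200/360 = 33000 m.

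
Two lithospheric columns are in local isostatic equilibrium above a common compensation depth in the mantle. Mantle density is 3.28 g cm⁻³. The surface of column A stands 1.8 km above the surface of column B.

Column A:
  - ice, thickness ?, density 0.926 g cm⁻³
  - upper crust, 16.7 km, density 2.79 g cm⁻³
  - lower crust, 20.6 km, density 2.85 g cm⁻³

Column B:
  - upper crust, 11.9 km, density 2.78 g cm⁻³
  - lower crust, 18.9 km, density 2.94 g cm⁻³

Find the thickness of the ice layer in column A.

Take the compensation level at the base of the deeper column (depth z_c below the surface of column A) and equate Σ ρ_i t_i down to z_c; mantle fills any gap and the z_c terms cancel.
Column A: x×0.926 + 16.7×2.79 + 20.6×2.85 + (z_c − 37.3 − x)×3.28
Column B: 1.8×0 + 11.9×2.78 + 18.9×2.94 + (z_c − 1.8 − 30.8)×3.28
The z_c×3.28 term appears on both sides and cancels. Collect the known terms of each column as K = Σ(ρt)_known − 3.28 × (depth of known layers): K_A = 105.303 − 3.28×37.3 = −17.041; K_B = 88.648 − 3.28×(1.8 + 30.8) = −18.28.
Balance: K_A − x×(3.28 − 0.926) = K_B, so x = (K_A − K_B)/(3.28 − 0.926) = 1.239/2.354 = 0.526 km.

0.526 km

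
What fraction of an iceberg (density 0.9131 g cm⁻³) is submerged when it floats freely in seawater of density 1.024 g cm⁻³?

0.892

Submerged fraction = ρ_obj/ρ_fluid = 0.9131/1.024 = 0.892.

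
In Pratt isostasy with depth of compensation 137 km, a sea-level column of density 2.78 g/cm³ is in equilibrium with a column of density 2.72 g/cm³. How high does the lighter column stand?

ρ_ref D = ρ (D + h) → h = D (ρ_ref − ρ)/ρ.
h = 137 km × (2.78 − 2.72)/2.72 = 3.02 km.

3.02 km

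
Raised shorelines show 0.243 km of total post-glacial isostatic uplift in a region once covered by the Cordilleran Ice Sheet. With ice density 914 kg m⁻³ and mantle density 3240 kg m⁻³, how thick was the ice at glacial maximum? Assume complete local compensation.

0.861 km

u = t ρ_ice/ρ_m → t = u ρ_m/ρ_ice = 0.243 km × 3240/914 = 0.861 km.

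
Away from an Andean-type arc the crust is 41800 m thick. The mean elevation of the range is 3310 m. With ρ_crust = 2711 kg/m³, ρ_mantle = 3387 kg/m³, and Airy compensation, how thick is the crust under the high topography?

Root depth r = h ρ_c / (ρ_m − ρ_c) = 3310 m × 2711 / 676 = 13270 m.
Total thickness = T + h + r = 41800 m + 3310 m + 13270 m = 58400 m.

58400 m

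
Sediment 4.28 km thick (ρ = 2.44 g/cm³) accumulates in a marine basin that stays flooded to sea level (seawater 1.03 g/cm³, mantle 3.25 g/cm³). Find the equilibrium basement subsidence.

Submarine loading: the sediment displaces seawater, and the subsidence is in turn flooded, so s (ρ_m − ρ_w) = t (ρ_sed − ρ_w).
s = 4.28 km × (2.44 − 1.03) / (3.25 − 1.03) = 2.72 km.

2.72 km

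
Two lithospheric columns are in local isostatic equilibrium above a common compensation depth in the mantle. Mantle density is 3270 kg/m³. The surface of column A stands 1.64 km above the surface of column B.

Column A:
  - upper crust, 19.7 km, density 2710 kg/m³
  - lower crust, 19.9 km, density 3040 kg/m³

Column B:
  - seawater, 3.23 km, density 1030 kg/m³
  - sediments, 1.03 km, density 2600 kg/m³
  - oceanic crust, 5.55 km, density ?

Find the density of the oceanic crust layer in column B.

Take the compensation level at the base of the deeper column (depth z_c below the surface of column A) and equate Σ ρ_i t_i down to z_c; mantle fills any gap and the z_c terms cancel.
Column A: 19.7×2710 + 19.9×3040 + (z_c − 39.6)×3270
Column B: 1.64×0 + 3.23×1030 + 1.03×2600 + 5.55×ρ + (z_c − 1.64 − 9.81)×3270
The z_c×3270 term appears on both sides and cancels. Collect the known terms of each column as K = Σ(ρt)_known − 3270 × (depth of known layers): K_A = 113883 − 3270×39.6 = −15609; K_B = 6004.9 − 3270×(1.64 + 9.81) = −31436.6.
Balance: K_A = K_B + 5.55×ρ, so ρ = (K_A − K_B)/5.55 = 15827.6/5.55 = 2850 kg/m³.

2850 kg/m³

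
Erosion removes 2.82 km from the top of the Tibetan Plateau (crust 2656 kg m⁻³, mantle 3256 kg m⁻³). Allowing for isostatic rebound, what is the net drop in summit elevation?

Rebound u = e ρ_c/ρ_m = 2.82 km × 2656/3256 = 2.3 km.
Net surface drop = e − u = 2.82 km − 2.3 km = e (ρ_m − ρ_c)/ρ_m = 0.52 km.

0.52 km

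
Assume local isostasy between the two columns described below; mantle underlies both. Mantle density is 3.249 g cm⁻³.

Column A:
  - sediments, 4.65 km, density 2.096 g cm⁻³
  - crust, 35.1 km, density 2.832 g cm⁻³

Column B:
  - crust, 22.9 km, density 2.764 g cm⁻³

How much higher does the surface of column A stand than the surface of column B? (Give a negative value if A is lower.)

For any compensation level in the mantle, the mantle terms cancel and isostasy reduces to e = (Σt_A − Σt_B) − (Σ(ρt)_A − Σ(ρt)_B) / ρ_m.
Σt_A = 39.75 km; Σt_B = 22.9 km; Σ(ρt)_A = 109.1496; Σ(ρt)_B = 63.2956 (in km·g cm⁻³).
e = (39.75 − 22.9) − (109.1496 − 63.2956) / 3.249 = 2.74 km.

2.74 km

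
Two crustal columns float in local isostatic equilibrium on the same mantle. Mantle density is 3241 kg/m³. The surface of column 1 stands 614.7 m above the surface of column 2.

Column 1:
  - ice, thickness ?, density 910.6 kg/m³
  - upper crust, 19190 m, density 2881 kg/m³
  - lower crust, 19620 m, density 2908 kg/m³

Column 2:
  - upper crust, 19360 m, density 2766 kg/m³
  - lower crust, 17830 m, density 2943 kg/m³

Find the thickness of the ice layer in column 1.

Take the compensation level at the base of the deeper column (depth z_c below the surface of column 1) and equate Σ ρ_i t_i down to z_c; mantle fills any gap and the z_c terms cancel.
Column 1: x×910.6 + 19190×2881 + 19620×2908 + (z_c − 38810 − x)×3241
Column 2: 614.7×0 + 19360×2766 + 17830×2943 + (z_c − 614.7 − 37190)×3241
The z_c×3241 term appears on both sides and cancels. Collect the known terms of each column as K = Σ(ρt)_known − 3241 × (depth of known layers): K_1 = 112341350 − 3241×38810 = −13441860; K_2 = 106023450 − 3241×(614.7 + 37190) = −16501582.7.
Balance: K_1 − x×(3241 − 910.6) = K_2, so x = (K_1 − K_2)/(3241 − 910.6) = 3059720/2330.4 = 1310 m.

1310 m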